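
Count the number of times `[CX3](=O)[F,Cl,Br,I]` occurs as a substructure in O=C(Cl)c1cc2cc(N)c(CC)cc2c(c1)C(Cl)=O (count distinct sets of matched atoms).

[CX3](=O)[F,Cl,Br,I] is the SMARTS for an acyl halide: a carbonyl carbon bonded to a halogen.
The molecule carries 2 separate instances of an acyl chloride (-C(=O)Cl) meeting every constraint; each maps to a distinct set of atoms, giving 2 matches.

2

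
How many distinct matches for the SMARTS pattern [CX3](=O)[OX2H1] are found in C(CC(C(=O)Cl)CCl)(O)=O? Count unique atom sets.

[CX3](=O)[OX2H1] is the SMARTS for a carboxylic acid: an sp2 carbon double-bonded to O and single-bonded to an -OH oxygen.
Exactly one fragment in the molecule meets all constraints, giving 1 match.

1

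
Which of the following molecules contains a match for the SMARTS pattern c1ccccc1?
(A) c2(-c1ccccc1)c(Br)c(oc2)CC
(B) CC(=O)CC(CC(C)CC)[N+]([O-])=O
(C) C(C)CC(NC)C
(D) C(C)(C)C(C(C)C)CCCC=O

A

c1ccccc1 describes six aromatic carbons in a ring (a benzene ring).
(A) contains a phenyl ring, which satisfies every atom and bond constraint.
(B) has a methyl group (-CH3) but no six-membered all-carbon aromatic ring is present.
(C) has a methyl group (-CH3) but no six-membered all-carbon aromatic ring is present.
(D) has a methyl group (-CH3) but no six-membered all-carbon aromatic ring is present.
So the answer is (A).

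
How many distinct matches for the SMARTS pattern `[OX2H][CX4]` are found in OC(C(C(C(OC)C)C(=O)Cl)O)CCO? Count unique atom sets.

3

[OX2H][CX4] is the SMARTS for an aliphatic alcohol: a hydroxyl oxygen bound to an sp3 (X4) carbon.
The molecule carries 3 separate instances of a hydroxyl group (-OH) meeting every constraint; each maps to a distinct set of atoms, giving 3 matches.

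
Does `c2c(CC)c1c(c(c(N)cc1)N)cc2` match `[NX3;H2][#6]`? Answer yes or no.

The pattern [NX3;H2][#6] describes a trivalent nitrogen with two H attached to carbon — a primary amine.
The molecule carries a primary amino group (-NH2), whose atoms satisfy every constraint of the query, so the pattern matches.

Yes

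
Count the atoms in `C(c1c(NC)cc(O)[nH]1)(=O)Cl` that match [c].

The query [c] means: lowercase c matches aromatic carbon only.
Check the 11 heavy atoms by environment: 1× n (aromatic) → no; 4× c (aromatic) → match; 2× O → no; 2× C → no; 1× Cl → no; 1× N → no.
That gives 4 matching atoms.

4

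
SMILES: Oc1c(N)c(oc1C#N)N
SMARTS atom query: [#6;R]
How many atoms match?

4

The query [#6;R] means: carbon that is part of a ring.
Check the 10 heavy atoms by environment: 1× o (aromatic, in 5-ring) → no; 4× c (aromatic, in 5-ring) → match; 1× O (acyclic) → no; 1× C (acyclic) → no; 3× N (acyclic) → no.
That gives 4 matching atoms.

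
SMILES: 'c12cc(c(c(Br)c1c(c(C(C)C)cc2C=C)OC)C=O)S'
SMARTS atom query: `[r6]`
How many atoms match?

10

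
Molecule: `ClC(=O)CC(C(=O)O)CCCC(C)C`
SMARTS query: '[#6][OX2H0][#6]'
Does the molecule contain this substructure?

No

The pattern [#6][OX2H0][#6] describes an aliphatic oxygen bridging two carbons with no H on the oxygen — an ether.
The closest candidate here is a carboxylic acid group (-C(=O)OH), but the -OH oxygen has H1; the =O is OX1, not OX2. No other fragment satisfies the full query, so there is no match.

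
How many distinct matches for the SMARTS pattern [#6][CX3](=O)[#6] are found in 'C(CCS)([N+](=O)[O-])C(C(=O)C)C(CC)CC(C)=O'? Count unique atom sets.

2

[#6][CX3](=O)[#6] is the SMARTS for a ketone: a carbonyl carbon (no H) flanked by two carbons.
The molecule carries 2 separate instances of an acetyl/ketone group (-C(=O)CH3) meeting every constraint; each maps to a distinct set of atoms, giving 2 matches.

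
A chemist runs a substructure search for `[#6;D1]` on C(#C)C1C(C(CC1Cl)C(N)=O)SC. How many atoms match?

The query [#6;D1] means: carbon bonded to exactly one heavy atom.
Check the 13 heavy atoms by environment: 5× C (D3) → no; 2× C (D2) → no; 1× O (D1) → no; 1× N (D1) → no; 1× Cl (D1) → no; 1× S (D2) → no; 2× C (D1) → match.
That gives 2 matching atoms.

2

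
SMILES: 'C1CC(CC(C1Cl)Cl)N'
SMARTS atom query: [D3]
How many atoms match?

3

The query [D3] means: atom with exactly three heavy-atom neighbours.
Check the 9 heavy atoms by environment: 3× C (D3) → match; 3× C (D2) → no; 1× N (D1) → no; 2× Cl (D1) → no.
That gives 3 matching atoms.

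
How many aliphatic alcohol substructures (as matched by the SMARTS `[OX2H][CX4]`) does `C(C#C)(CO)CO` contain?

2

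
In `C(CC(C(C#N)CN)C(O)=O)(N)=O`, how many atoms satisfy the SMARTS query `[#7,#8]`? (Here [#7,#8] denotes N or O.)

6

The query [#7,#8] means: nitrogen or oxygen (comma = OR).
Check the 13 heavy atoms by environment: 7× C → no; 3× N → match; 3× O → match.
Summing the matching environments: 3 + 3 = 6 matching atoms.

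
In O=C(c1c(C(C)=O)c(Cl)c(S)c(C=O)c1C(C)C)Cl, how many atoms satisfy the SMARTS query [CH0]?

Check the 19 heavy atoms by environment: 6× c (aromatic, H0) → no; 2× C (H1) → no; 3× C (H3) → no; 2× C (H0) → match; 3× O (H0) → no; 2× Cl (H0) → no; 1× S (H1) → no.
That gives 2 matching atoms.

2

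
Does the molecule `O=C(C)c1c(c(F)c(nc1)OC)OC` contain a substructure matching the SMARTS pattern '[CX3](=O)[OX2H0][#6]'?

The pattern [CX3](=O)[OX2H0][#6] describes a carbonyl carbon bonded to an oxygen that is itself bonded to carbon (no H on that O) — an ester.
The closest candidate here is a methoxy ether (-OCH3), but the ether oxygen is not adjacent to a C=O carbon. No other fragment satisfies the full query, so there is no match.

No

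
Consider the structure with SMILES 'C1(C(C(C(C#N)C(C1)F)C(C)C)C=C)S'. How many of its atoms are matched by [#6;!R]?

Check the 15 heavy atoms by environment: 6× C (in 6-ring) → no; 6× C (acyclic) → match; 1× N (acyclic) → no; 1× S (acyclic) → no; 1× F (acyclic) → no.
That gives 6 matching atoms.

6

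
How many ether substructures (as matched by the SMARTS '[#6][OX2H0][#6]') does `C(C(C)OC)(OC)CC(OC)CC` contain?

[#6][OX2H0][#6] is the SMARTS for an ether: an aliphatic oxygen bridging two carbons with no H on the oxygen.
The molecule carries 3 separate instances of a methoxy ether (-OCH3) meeting every constraint; each maps to a distinct set of atoms, giving 3 matches.

3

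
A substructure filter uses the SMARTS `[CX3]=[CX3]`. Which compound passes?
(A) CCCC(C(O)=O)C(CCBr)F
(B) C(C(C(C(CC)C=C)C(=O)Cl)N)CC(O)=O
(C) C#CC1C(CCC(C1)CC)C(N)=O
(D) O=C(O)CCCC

B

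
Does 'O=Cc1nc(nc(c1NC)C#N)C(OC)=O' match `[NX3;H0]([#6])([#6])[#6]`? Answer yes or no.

The pattern [NX3;H0]([#6])([#6])[#6] describes a trivalent nitrogen with no H, bonded to three carbons — a tertiary amine.
The closest candidate here is an N-methylamino group (-NHCH3), but the nitrogen still has one H (H1), not H0. No other fragment satisfies the full query, so there is no match.

No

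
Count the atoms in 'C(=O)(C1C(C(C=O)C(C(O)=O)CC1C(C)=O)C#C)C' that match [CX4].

The query [CX4] means: C with X4: aliphatic carbon with exactly 4 total connections (bonds + H).
Check the 19 heavy atoms by environment: 8× C (X4) → match; 4× C (X3) → no; 4× O (X1) → no; 1× O (X2) → no; 2× C (X2) → no.
That gives 8 matching atoms.

8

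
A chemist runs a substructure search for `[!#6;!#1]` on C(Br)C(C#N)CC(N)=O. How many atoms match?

Check the 9 heavy atoms by environment: 5× C → no; 2× N → match; 1× O → match; 1× Br → match.
Summing the matching environments: 2 + 1 + 1 = 4 matching atoms.

4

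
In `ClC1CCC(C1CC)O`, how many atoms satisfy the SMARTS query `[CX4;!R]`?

The query [CX4;!R] means: aliphatic carbon with four total connections, not in a ring.
Check the 9 heavy atoms by environment: 5× C (X4, in 5-ring) → no; 1× Cl (X1, acyclic) → no; 2× C (X4, acyclic) → match; 1× O (X2, acyclic) → no.
That gives 2 matching atoms.

2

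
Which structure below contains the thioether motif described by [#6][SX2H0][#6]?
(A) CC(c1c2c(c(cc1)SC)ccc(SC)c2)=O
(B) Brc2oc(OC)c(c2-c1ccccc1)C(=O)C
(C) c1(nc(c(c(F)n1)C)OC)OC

[#6][SX2H0][#6] describes an aliphatic sulfur bridging two carbons with no H on the sulfur (a thioether).
(A) contains a methylthio ether (-SCH3), which satisfies every atom and bond constraint.
(B) has a methoxy ether (-OCH3) but the bridging atom is O, not S.
(C) has a methoxy ether (-OCH3) but the bridging atom is O, not S.
So the answer is (A).

A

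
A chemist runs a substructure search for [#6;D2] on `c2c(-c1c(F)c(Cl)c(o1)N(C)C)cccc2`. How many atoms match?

Check the 16 heavy atoms by environment: 1× o (aromatic, D2) → no; 5× c (aromatic, D3) → no; 1× N (D3) → no; 2× C (D1) → no; 1× Cl (D1) → no; 5× c (aromatic, D2) → match; 1× F (D1) → no.
That gives 5 matching atoms.

5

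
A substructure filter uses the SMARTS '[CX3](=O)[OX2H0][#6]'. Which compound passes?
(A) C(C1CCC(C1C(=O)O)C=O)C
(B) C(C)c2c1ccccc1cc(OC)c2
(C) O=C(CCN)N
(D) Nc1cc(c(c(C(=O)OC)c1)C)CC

D

[CX3](=O)[OX2H0][#6] describes a carbonyl carbon bonded to an oxygen that is itself bonded to carbon (no H on that O) (an ester).
(A) has a carboxylic acid group (-C(=O)OH) but the singly-bonded O carries H (OX2H1, not H0).
(B) has a methoxy ether (-OCH3) but the ether oxygen is not adjacent to a C=O carbon.
(C) has a primary amide (-C(=O)NH2) but the carbonyl is bonded to N, not to an O-C linkage.
(D) contains a methyl-ester group (-C(=O)OCH3), which satisfies every atom and bond constraint.
So the answer is (D).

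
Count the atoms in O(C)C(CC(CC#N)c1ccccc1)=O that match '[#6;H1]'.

The query [#6;H1] means: any carbon bearing exactly one hydrogen.
Check the 15 heavy atoms by environment: 2× C (H2) → no; 1× C (H1) → match; 2× C (H0) → no; 1× N (H0) → no; 1× c (aromatic, H0) → no; 5× c (aromatic, H1) → match; 2× O (H0) → no; 1× C (H3) → no.
Summing the matching environments: 1 + 5 = 6 matching atoms.

6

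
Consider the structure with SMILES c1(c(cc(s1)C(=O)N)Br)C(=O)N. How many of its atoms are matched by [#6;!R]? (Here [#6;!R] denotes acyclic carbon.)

2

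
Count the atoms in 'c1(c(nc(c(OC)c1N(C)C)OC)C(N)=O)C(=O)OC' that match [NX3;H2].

1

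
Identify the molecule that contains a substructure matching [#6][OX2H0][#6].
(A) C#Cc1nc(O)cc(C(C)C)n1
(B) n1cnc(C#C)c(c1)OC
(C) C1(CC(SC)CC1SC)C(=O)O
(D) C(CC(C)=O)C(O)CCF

B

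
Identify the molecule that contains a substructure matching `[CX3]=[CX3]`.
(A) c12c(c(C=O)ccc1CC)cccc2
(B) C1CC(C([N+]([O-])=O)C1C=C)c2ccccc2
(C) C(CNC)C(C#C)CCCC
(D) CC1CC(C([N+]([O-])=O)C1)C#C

[CX3]=[CX3] describes a non-aromatic C=C double bond between two sp2 carbons (an alkene).
(A) has an ethyl group (-CH2CH3) but its C-C bond is a single bond between CX4 carbons, not CX3=CX3.
(B) contains a vinyl group (-CH=CH2), which satisfies every atom and bond constraint.
(C) has an ethynyl group (-C#CH) but the C-C bond is a triple bond, not a double bond.
(D) has an ethynyl group (-C#CH) but the C-C bond is a triple bond, not a double bond.
So the answer is (B).

B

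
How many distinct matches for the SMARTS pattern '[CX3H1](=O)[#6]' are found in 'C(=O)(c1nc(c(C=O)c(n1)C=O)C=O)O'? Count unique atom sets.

3

[CX3H1](=O)[#6] is the SMARTS for an aldehyde: an sp2 carbon with one H, double-bonded to O and single-bonded to carbon.
The molecule carries 3 separate instances of an aldehyde (-CHO) meeting every constraint; each maps to a distinct set of atoms, giving 3 matches.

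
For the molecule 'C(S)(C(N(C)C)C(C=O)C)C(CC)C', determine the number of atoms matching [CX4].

The query [CX4] means: C with X4: aliphatic carbon with exactly 4 total connections (bonds + H).
Check the 14 heavy atoms by environment: 10× C (X4) → match; 1× C (X3) → no; 1× O (X1) → no; 1× N (X3) → no; 1× S (X2) → no.
That gives 10 matching atoms.

10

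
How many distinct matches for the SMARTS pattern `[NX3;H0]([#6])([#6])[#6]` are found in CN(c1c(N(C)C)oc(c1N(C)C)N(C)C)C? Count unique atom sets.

4

[NX3;H0]([#6])([#6])[#6] is the SMARTS for a tertiary amine: a trivalent nitrogen with no H, bonded to three carbons.
The molecule carries 4 separate instances of a dimethylamino group (-N(CH3)2) meeting every constraint; each maps to a distinct set of atoms, giving 4 matches.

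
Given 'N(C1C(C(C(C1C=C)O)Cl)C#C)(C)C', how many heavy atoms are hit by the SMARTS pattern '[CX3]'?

2

The query [CX3] means: C with X3: aliphatic carbon with exactly 3 total connections.
Check the 14 heavy atoms by environment: 7× C (X4) → no; 1× O (X2) → no; 2× C (X3) → match; 1× N (X3) → no; 2× C (X2) → no; 1× Cl (X1) → no.
That gives 2 matching atoms.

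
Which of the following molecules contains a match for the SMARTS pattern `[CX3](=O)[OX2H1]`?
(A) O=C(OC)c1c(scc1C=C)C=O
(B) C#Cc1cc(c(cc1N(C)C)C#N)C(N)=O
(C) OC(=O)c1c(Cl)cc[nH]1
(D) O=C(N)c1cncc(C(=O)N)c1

C

[CX3](=O)[OX2H1] describes an sp2 carbon double-bonded to O and single-bonded to an -OH oxygen (a carboxylic acid).
(A) has a methyl-ester group (-C(=O)OCH3) but the singly-bonded O has no H (OX2H0, not OX2H1).
(B) has a primary amide (-C(=O)NH2) but the carbonyl is bonded to N, not to an -OH oxygen.
(C) contains a carboxylic acid group (-C(=O)OH), which satisfies every atom and bond constraint.
(D) has a primary amide (-C(=O)NH2) but the carbonyl is bonded to N, not to an -OH oxygen.
So the answer is (C).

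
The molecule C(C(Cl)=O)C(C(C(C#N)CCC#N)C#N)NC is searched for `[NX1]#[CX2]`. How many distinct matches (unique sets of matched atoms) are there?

[NX1]#[CX2] is the SMARTS for a nitrile: a nitrogen triple-bonded to a two-connected carbon.
The molecule carries 3 separate instances of a nitrile (-C#N) meeting every constraint; each maps to a distinct set of atoms, giving 3 matches.

3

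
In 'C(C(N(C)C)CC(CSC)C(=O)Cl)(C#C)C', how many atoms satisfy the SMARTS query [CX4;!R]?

The query [CX4;!R] means: aliphatic carbon with four total connections, not in a ring.
Check the 16 heavy atoms by environment: 9× C (X4, acyclic) → match; 1× S (X2, acyclic) → no; 2× C (X2, acyclic) → no; 1× C (X3, acyclic) → no; 1× O (X1, acyclic) → no; 1× Cl (X1, acyclic) → no; 1× N (X3, acyclic) → no.
That gives 9 matching atoms.

9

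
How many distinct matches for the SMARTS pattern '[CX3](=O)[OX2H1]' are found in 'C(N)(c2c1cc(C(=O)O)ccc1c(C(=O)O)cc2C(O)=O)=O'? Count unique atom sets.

3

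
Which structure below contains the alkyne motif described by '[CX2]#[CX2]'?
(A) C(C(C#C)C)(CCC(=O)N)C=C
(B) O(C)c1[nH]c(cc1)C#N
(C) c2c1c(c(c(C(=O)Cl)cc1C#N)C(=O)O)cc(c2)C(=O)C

[CX2]#[CX2] describes a carbon-carbon triple bond (an alkyne).
(A) contains an ethynyl group (-C#CH), which satisfies every atom and bond constraint.
(B) has a nitrile (-C#N) but the triple bond is C#N, not C#C.
(C) has a nitrile (-C#N) but the triple bond is C#N, not C#C.
So the answer is (A).

A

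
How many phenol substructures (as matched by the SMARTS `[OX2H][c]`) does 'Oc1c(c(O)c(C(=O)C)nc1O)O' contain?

[OX2H][c] is the SMARTS for a phenol: a hydroxyl oxygen attached to an aromatic carbon.
The molecule carries 4 separate instances of a hydroxyl group (-OH) meeting every constraint; each maps to a distinct set of atoms, giving 4 matches.

4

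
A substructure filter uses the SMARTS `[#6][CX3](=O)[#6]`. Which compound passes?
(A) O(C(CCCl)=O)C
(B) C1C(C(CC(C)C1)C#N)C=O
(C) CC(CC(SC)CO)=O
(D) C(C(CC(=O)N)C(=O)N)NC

C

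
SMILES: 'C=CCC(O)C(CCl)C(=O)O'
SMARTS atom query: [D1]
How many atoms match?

5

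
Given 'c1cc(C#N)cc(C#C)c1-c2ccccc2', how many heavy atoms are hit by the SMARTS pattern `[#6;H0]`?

The query [#6;H0] means: any carbon with no attached hydrogen.
Check the 16 heavy atoms by environment: 4× c (aromatic, H0) → match; 8× c (aromatic, H1) → no; 2× C (H0) → match; 1× N (H0) → no; 1× C (H1) → no.
Summing the matching environments: 4 + 2 = 6 matching atoms.

6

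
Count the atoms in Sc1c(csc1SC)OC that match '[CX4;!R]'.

2

The query [CX4;!R] means: aliphatic carbon with four total connections, not in a ring.
Check the 10 heavy atoms by environment: 1× s (aromatic, X2, in 5-ring) → no; 4× c (aromatic, X3, in 5-ring) → no; 2× S (X2, acyclic) → no; 2× C (X4, acyclic) → match; 1× O (X2, acyclic) → no.
That gives 2 matching atoms.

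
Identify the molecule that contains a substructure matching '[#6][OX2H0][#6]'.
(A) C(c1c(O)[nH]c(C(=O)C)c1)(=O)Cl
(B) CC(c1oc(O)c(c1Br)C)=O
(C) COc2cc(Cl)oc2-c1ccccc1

C

[#6][OX2H0][#6] describes an aliphatic oxygen bridging two carbons with no H on the oxygen (an ether).
(A) has a hydroxyl group (-OH) but the oxygen has H1, not H0 bridging two carbons.
(B) has a hydroxyl group (-OH) but the oxygen has H1, not H0 bridging two carbons.
(C) contains a methoxy ether (-OCH3), which satisfies every atom and bond constraint.
So the answer is (C).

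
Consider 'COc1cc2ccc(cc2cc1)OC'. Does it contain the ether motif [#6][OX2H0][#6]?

The pattern [#6][OX2H0][#6] describes an aliphatic oxygen bridging two carbons with no H on the oxygen — an ether.
The molecule carries a methoxy ether (-OCH3), whose atoms satisfy every constraint of the query, so the pattern matches.

Yes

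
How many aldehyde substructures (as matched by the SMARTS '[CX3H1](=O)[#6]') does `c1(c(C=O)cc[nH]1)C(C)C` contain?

[CX3H1](=O)[#6] is the SMARTS for an aldehyde: an sp2 carbon with one H, double-bonded to O and single-bonded to carbon.
Exactly one fragment in the molecule meets all constraints, giving 1 match.

1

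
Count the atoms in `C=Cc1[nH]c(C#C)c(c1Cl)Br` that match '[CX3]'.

Check the 11 heavy atoms by environment: 1× n (aromatic, X3) → no; 4× c (aromatic, X3) → no; 2× C (X3) → match; 1× Cl (X1) → no; 1× Br (X1) → no; 2× C (X2) → no.
That gives 2 matching atoms.

2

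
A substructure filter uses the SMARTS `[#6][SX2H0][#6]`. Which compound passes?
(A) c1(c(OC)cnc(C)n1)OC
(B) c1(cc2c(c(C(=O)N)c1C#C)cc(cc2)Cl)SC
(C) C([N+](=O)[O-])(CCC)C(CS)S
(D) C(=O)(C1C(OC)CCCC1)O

B

[#6][SX2H0][#6] describes an aliphatic sulfur bridging two carbons with no H on the sulfur (a thioether).
(A) has a methoxy ether (-OCH3) but the bridging atom is O, not S.
(B) contains a methylthio ether (-SCH3), which satisfies every atom and bond constraint.
(C) has a thiol (-SH) but the sulfur has H1, not H0 bridging two carbons.
(D) has a methoxy ether (-OCH3) but the bridging atom is O, not S.
So the answer is (B).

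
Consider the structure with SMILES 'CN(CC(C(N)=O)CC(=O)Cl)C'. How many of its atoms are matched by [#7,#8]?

The query [#7,#8] means: nitrogen or oxygen (comma = OR).
Check the 12 heavy atoms by environment: 7× C → no; 2× O → match; 2× N → match; 1× Cl → no.
Summing the matching environments: 2 + 2 = 4 matching atoms.

4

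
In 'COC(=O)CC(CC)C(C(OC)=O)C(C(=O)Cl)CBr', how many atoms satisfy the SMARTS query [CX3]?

Check the 19 heavy atoms by environment: 9× C (X4) → no; 3× C (X3) → match; 3× O (X1) → no; 2× O (X2) → no; 1× Cl (X1) → no; 1× Br (X1) → no.
That gives 3 matching atoms.

3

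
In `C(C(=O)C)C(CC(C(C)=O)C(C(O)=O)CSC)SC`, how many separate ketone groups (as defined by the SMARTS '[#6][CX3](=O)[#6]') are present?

2

[#6][CX3](=O)[#6] is the SMARTS for a ketone: a carbonyl carbon (no H) flanked by two carbons.
The molecule carries 2 separate instances of an acetyl/ketone group (-C(=O)CH3) meeting every constraint; each maps to a distinct set of atoms, giving 2 matches.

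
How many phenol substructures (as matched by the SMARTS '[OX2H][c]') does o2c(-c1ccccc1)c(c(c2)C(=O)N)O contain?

[OX2H][c] is the SMARTS for a phenol: a hydroxyl oxygen attached to an aromatic carbon.
Exactly one fragment in the molecule meets all constraints, giving 1 match.

1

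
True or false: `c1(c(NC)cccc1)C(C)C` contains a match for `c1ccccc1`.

The pattern c1ccccc1 describes six aromatic carbons in a ring — a benzene ring.
The required atom environment is present in the molecule, so the pattern matches.

True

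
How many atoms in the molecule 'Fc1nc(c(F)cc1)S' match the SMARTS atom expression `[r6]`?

6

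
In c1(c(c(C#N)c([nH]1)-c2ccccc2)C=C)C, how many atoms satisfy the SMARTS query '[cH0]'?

5

The query [cH0] means: aromatic carbon with no attached hydrogen (substituted or ring-fusion).
Check the 16 heavy atoms by environment: 1× n (aromatic, H1) → no; 5× c (aromatic, H0) → match; 1× C (H3) → no; 5× c (aromatic, H1) → no; 1× C (H0) → no; 1× N (H0) → no; 1× C (H1) → no; 1× C (H2) → no.
That gives 5 matching atoms.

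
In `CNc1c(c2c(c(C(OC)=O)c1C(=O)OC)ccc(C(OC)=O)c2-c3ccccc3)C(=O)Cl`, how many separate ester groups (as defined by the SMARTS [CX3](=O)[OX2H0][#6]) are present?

3

[CX3](=O)[OX2H0][#6] is the SMARTS for an ester: a carbonyl carbon bonded to an oxygen that is itself bonded to carbon (no H on that O).
The molecule carries 3 separate instances of a methyl-ester group (-C(=O)OCH3) meeting every constraint; each maps to a distinct set of atoms, giving 3 matches.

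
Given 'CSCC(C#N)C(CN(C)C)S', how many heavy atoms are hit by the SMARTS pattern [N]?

2

Check the 12 heavy atoms by environment: 8× C → no; 2× N → match; 2× S → no.
That gives 2 matching atoms.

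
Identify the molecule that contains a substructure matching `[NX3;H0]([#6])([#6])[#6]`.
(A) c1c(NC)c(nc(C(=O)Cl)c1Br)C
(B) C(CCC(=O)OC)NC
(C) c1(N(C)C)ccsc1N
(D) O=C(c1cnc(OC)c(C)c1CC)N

C

[NX3;H0]([#6])([#6])[#6] describes a trivalent nitrogen with no H, bonded to three carbons (a tertiary amine).
(A) has an N-methylamino group (-NHCH3) but the nitrogen still has one H (H1), not H0.
(B) has an N-methylamino group (-NHCH3) but the nitrogen still has one H (H1), not H0.
(C) contains a dimethylamino group (-N(CH3)2), which satisfies every atom and bond constraint.
(D) has a primary amide (-C(=O)NH2) but the amide nitrogen has H2 and only one carbon neighbour.
So the answer is (C).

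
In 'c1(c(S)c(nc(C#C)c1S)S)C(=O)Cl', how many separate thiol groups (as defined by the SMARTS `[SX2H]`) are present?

[SX2H] is the SMARTS for a thiol: an aliphatic sulfur with two connections, one being H.
The molecule carries 3 separate instances of a thiol (-SH) meeting every constraint; each maps to a distinct set of atoms, giving 3 matches.

3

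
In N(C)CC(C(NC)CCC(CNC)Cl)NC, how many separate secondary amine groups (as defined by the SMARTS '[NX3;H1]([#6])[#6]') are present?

[NX3;H1]([#6])[#6] is the SMARTS for a secondary amine: a trivalent nitrogen with one H, bonded to two carbons.
The molecule carries 4 separate instances of an N-methylamino group (-NHCH3) meeting every constraint; each maps to a distinct set of atoms, giving 4 matches.

4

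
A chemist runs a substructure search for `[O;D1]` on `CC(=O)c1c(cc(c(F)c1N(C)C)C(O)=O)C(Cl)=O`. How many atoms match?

4

Check the 19 heavy atoms by environment: 1× c (aromatic, D2) → no; 5× c (aromatic, D3) → no; 3× C (D3) → no; 4× O (D1) → match; 1× N (D3) → no; 3× C (D1) → no; 1× F (D1) → no; 1× Cl (D1) → no.
That gives 4 matching atoms.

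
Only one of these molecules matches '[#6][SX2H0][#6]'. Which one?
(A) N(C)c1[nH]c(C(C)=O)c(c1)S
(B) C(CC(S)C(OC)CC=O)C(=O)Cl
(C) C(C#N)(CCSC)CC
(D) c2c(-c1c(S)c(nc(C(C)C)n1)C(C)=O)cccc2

C

[#6][SX2H0][#6] describes an aliphatic sulfur bridging two carbons with no H on the sulfur (a thioether).
(A) has a thiol (-SH) but the sulfur has H1, not H0 bridging two carbons.
(B) has a thiol (-SH) but the sulfur has H1, not H0 bridging two carbons.
(C) contains a methylthio ether (-SCH3), which satisfies every atom and bond constraint.
(D) has a thiol (-SH) but the sulfur has H1, not H0 bridging two carbons.
So the answer is (C).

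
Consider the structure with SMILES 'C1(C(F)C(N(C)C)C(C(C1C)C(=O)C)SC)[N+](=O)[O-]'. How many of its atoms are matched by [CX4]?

11

Check the 19 heavy atoms by environment: 11× C (X4) → match; 1× F (X1) → no; 1× N (charge +1, X3) → no; 1× O (charge -1, X1) → no; 2× O (X1) → no; 1× C (X3) → no; 1× S (X2) → no; 1× N (X3) → no.
That gives 11 matching atoms.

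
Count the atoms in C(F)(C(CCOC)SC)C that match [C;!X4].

The query [C;!X4] means: aliphatic carbon that does not have four total connections.
Check the 10 heavy atoms by environment: 7× C (X4) → no; 1× O (X2) → no; 1× F (X1) → no; 1× S (X2) → no.
No environment satisfies the query, so 0 matching atoms.

0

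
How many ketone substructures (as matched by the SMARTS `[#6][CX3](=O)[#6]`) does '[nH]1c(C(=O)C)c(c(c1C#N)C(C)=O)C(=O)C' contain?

[#6][CX3](=O)[#6] is the SMARTS for a ketone: a carbonyl carbon (no H) flanked by two carbons.
The molecule carries 3 separate instances of an acetyl/ketone group (-C(=O)CH3) meeting every constraint; each maps to a distinct set of atoms, giving 3 matches.

3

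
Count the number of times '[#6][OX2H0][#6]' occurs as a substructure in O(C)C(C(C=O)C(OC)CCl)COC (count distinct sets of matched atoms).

3

[#6][OX2H0][#6] is the SMARTS for an ether: an aliphatic oxygen bridging two carbons with no H on the oxygen.
The molecule carries 3 separate instances of a methoxy ether (-OCH3) meeting every constraint; each maps to a distinct set of atoms, giving 3 matches.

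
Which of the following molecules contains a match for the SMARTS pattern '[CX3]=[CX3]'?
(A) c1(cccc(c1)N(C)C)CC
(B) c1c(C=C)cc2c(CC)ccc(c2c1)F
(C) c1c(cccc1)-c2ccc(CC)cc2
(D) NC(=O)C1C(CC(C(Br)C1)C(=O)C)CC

B

[CX3]=[CX3] describes a non-aromatic C=C double bond between two sp2 carbons (an alkene).
(A) has an ethyl group (-CH2CH3) but its C-C bond is a single bond between CX4 carbons, not CX3=CX3.
(B) contains a vinyl group (-CH=CH2), which satisfies every atom and bond constraint.
(C) has an ethyl group (-CH2CH3) but its C-C bond is a single bond between CX4 carbons, not CX3=CX3.
(D) has an ethyl group (-CH2CH3) but its C-C bond is a single bond between CX4 carbons, not CX3=CX3.
So the answer is (B).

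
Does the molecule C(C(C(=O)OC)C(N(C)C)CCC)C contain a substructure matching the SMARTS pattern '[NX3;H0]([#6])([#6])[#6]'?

The pattern [NX3;H0]([#6])([#6])[#6] describes a trivalent nitrogen with no H, bonded to three carbons — a tertiary amine.
The molecule carries a dimethylamino group (-N(CH3)2), whose atoms satisfy every constraint of the query, so the pattern matches.

Yes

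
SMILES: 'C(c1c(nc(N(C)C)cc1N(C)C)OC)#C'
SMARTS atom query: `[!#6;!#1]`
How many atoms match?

4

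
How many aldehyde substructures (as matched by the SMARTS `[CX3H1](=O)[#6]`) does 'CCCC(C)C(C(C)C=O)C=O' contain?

2

[CX3H1](=O)[#6] is the SMARTS for an aldehyde: an sp2 carbon with one H, double-bonded to O and single-bonded to carbon.
The molecule carries 2 separate instances of an aldehyde (-CHO) meeting every constraint; each maps to a distinct set of atoms, giving 2 matches.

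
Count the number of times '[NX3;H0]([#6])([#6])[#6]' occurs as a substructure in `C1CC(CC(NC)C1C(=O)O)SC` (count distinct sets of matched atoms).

0

[NX3;H0]([#6])([#6])[#6] is the SMARTS for a tertiary amine: a trivalent nitrogen with no H, bonded to three carbons.
The molecule has an N-methylamino group (-NHCH3), but the nitrogen still has one H (H1), not H0; nothing else fits, so there are 0 matches.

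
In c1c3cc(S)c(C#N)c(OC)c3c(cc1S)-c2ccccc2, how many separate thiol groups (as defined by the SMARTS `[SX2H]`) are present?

[SX2H] is the SMARTS for a thiol: an aliphatic sulfur with two connections, one being H.
The molecule carries 2 separate instances of a thiol (-SH) meeting every constraint; each maps to a distinct set of atoms, giving 2 matches.

2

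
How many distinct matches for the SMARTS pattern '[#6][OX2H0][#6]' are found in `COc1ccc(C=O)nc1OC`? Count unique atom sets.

[#6][OX2H0][#6] is the SMARTS for an ether: an aliphatic oxygen bridging two carbons with no H on the oxygen.
The molecule carries 2 separate instances of a methoxy ether (-OCH3) meeting every constraint; each maps to a distinct set of atoms, giving 2 matches.

2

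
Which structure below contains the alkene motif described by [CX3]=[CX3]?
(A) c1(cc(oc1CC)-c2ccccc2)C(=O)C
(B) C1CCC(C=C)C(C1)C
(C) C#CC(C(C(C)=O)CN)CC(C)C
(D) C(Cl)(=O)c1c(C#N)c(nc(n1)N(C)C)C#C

B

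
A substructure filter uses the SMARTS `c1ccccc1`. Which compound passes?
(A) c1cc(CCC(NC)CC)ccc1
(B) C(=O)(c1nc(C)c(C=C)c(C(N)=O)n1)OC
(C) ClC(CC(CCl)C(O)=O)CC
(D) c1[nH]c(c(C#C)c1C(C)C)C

c1ccccc1 describes six aromatic carbons in a ring (a benzene ring).
(A) contains a phenyl ring, which satisfies every atom and bond constraint.
(B) has a methyl group (-CH3) but no six-membered all-carbon aromatic ring is present.
(C) has a methyl group (-CH3) but no six-membered all-carbon aromatic ring is present.
(D) has a methyl group (-CH3) but no six-membered all-carbon aromatic ring is present.
So the answer is (A).

A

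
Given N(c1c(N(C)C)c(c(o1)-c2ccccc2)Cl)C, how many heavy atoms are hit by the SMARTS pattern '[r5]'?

Check the 17 heavy atoms by environment: 1× o (aromatic, in 5-ring) → match; 4× c (aromatic, in 5-ring) → match; 6× c (aromatic, in 6-ring) → no; 1× Cl (acyclic) → no; 2× N (acyclic) → no; 3× C (acyclic) → no.
Summing the matching environments: 1 + 4 = 5 matching atoms.

5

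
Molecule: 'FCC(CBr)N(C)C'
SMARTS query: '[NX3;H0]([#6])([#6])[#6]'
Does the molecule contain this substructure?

Yes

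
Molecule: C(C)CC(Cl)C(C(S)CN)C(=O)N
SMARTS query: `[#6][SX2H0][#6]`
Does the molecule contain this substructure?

No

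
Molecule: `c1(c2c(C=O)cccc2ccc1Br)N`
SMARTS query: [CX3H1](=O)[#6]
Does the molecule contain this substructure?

Yes

The pattern [CX3H1](=O)[#6] describes an sp2 carbon with one H, double-bonded to O and single-bonded to carbon — an aldehyde.
The molecule carries an aldehyde (-CHO), whose atoms satisfy every constraint of the query, so the pattern matches.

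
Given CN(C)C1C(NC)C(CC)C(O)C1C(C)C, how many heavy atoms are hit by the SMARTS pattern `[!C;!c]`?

The query [!C;!c] means: neither aliphatic nor aromatic carbon — same as [!#6].
Check the 16 heavy atoms by environment: 13× C → no; 2× N → match; 1× O → match.
Summing the matching environments: 2 + 1 = 3 matching atoms.

3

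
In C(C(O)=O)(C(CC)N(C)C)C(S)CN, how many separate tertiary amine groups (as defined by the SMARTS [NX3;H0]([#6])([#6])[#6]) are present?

[NX3;H0]([#6])([#6])[#6] is the SMARTS for a tertiary amine: a trivalent nitrogen with no H, bonded to three carbons.
Exactly one fragment in the molecule meets all constraints, giving 1 match.

1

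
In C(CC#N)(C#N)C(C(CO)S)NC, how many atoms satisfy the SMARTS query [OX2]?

The query [OX2] means: aliphatic oxygen with two total connections — ether, hydroxyl, or ester single-bond O.
Check the 13 heavy atoms by environment: 6× C (X4) → no; 1× O (X2) → match; 1× S (X2) → no; 1× N (X3) → no; 2× C (X2) → no; 2× N (X1) → no.
That gives 1 matching atom.

1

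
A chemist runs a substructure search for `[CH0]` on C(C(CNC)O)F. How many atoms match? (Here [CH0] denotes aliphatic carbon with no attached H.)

0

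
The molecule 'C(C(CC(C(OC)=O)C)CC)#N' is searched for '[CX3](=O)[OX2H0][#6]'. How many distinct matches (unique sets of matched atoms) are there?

1

[CX3](=O)[OX2H0][#6] is the SMARTS for an ester: a carbonyl carbon bonded to an oxygen that is itself bonded to carbon (no H on that O).
Exactly one fragment in the molecule meets all constraints, giving 1 match.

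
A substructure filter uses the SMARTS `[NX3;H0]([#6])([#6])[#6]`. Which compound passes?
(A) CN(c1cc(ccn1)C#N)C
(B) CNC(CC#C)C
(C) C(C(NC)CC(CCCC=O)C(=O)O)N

[NX3;H0]([#6])([#6])[#6] describes a trivalent nitrogen with no H, bonded to three carbons (a tertiary amine).
(A) contains a dimethylamino group (-N(CH3)2), which satisfies every atom and bond constraint.
(B) has an N-methylamino group (-NHCH3) but the nitrogen still has one H (H1), not H0.
(C) has a primary amino group (-NH2) but the nitrogen has H2, not H0 with three carbons.
So the answer is (A).

A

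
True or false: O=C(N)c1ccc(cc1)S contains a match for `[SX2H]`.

The pattern [SX2H] describes an aliphatic sulfur with two connections, one being H — a thiol.
The molecule carries a thiol (-SH), whose atoms satisfy every constraint of the query, so the pattern matches.

True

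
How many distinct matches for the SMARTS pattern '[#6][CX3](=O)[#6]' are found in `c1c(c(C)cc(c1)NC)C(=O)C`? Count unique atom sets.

1

[#6][CX3](=O)[#6] is the SMARTS for a ketone: a carbonyl carbon (no H) flanked by two carbons.
Exactly one fragment in the molecule meets all constraints, giving 1 match.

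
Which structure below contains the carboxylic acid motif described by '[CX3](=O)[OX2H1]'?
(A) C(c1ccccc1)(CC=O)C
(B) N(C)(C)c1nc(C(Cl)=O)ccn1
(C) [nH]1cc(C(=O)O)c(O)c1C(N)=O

C

[CX3](=O)[OX2H1] describes an sp2 carbon double-bonded to O and single-bonded to an -OH oxygen (a carboxylic acid).
(A) has an aldehyde (-CHO) but there is no singly-bonded oxygen on the carbonyl carbon.
(B) has an acyl chloride (-C(=O)Cl) but the carbonyl is bonded to Cl, not to an -OH oxygen.
(C) contains a carboxylic acid group (-C(=O)OH), which satisfies every atom and bond constraint.
So the answer is (C).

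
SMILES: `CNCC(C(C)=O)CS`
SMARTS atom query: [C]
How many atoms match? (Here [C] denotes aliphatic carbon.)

Check the 9 heavy atoms by environment: 6× C → match; 1× N → no; 1× S → no; 1× O → no.
That gives 6 matching atoms.

6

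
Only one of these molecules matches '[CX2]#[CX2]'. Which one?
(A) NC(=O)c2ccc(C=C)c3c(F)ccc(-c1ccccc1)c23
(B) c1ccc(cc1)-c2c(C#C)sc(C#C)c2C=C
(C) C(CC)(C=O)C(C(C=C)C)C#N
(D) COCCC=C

B

[CX2]#[CX2] describes a carbon-carbon triple bond (an alkyne).
(A) has a vinyl group (-CH=CH2) but the C=C is a double bond; both carbons are CX3, not CX2.
(B) contains an ethynyl group (-C#CH), which satisfies every atom and bond constraint.
(C) has a nitrile (-C#N) but the triple bond is C#N, not C#C.
(D) has a vinyl group (-CH=CH2) but the C=C is a double bond; both carbons are CX3, not CX2.
So the answer is (B).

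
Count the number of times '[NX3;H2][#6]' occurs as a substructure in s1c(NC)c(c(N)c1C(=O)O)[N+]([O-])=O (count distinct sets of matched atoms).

[NX3;H2][#6] is the SMARTS for a primary amine: a trivalent nitrogen with two H attached to carbon.
Exactly one fragment in the molecule meets all constraints, giving 1 match.

1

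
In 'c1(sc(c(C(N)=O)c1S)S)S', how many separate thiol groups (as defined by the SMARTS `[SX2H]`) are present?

[SX2H] is the SMARTS for a thiol: an aliphatic sulfur with two connections, one being H.
The molecule carries 3 separate instances of a thiol (-SH) meeting every constraint; each maps to a distinct set of atoms, giving 3 matches.

3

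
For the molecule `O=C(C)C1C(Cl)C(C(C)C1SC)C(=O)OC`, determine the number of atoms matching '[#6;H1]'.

Check the 16 heavy atoms by environment: 5× C (H1) → match; 2× C (H0) → no; 3× O (H0) → no; 4× C (H3) → no; 1× S (H0) → no; 1× Cl (H0) → no.
That gives 5 matching atoms.

5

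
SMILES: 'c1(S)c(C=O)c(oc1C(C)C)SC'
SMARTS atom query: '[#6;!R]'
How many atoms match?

5

Check the 13 heavy atoms by environment: 1× o (aromatic, in 5-ring) → no; 4× c (aromatic, in 5-ring) → no; 2× S (acyclic) → no; 5× C (acyclic) → match; 1× O (acyclic) → no.
That gives 5 matching atoms.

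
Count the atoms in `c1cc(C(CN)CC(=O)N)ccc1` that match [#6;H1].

6

Check the 13 heavy atoms by environment: 2× C (H2) → no; 1× C (H1) → match; 2× N (H2) → no; 1× c (aromatic, H0) → no; 5× c (aromatic, H1) → match; 1× C (H0) → no; 1× O (H0) → no.
Summing the matching environments: 1 + 5 = 6 matching atoms.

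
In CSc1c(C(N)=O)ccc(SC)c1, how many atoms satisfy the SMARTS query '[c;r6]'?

6

Check the 13 heavy atoms by environment: 6× c (aromatic, in 6-ring) → match; 3× C (acyclic) → no; 1× O (acyclic) → no; 1× N (acyclic) → no; 2× S (acyclic) → no.
That gives 6 matching atoms.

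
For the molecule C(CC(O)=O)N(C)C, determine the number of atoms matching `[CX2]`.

0

Check the 8 heavy atoms by environment: 4× C (X4) → no; 1× N (X3) → no; 1× C (X3) → no; 1× O (X1) → no; 1× O (X2) → no.
No environment satisfies the query, so 0 matching atoms.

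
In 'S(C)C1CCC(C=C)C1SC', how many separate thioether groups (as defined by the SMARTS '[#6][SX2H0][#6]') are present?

2

[#6][SX2H0][#6] is the SMARTS for a thioether: an aliphatic sulfur bridging two carbons with no H on the sulfur.
The molecule carries 2 separate instances of a methylthio ether (-SCH3) meeting every constraint; each maps to a distinct set of atoms, giving 2 matches.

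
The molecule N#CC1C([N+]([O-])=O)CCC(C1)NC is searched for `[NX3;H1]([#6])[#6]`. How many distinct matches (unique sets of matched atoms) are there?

1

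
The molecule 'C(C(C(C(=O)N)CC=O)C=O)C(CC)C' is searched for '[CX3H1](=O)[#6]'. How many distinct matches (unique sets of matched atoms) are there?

2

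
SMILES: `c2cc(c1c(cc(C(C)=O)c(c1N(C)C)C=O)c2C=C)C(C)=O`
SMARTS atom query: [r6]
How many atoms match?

10

The query [r6] means: r6 matches atoms in a six-membered ring.
Check the 23 heavy atoms by environment: 10× c (aromatic, in 6-ring) → match; 9× C (acyclic) → no; 3× O (acyclic) → no; 1× N (acyclic) → no.
That gives 10 matching atoms.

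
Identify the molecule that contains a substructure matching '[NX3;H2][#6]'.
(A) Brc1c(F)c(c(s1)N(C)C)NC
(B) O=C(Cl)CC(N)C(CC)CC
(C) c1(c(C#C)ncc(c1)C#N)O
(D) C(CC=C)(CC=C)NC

B

[NX3;H2][#6] describes a trivalent nitrogen with two H attached to carbon (a primary amine).
(A) has an N-methylamino group (-NHCH3) but the nitrogen bears two carbons and only one H (H1), not H2.
(B) contains a primary amino group (-NH2), which satisfies every atom and bond constraint.
(C) has a nitrile (-C#N) but the nitrogen is NX1 (triple-bonded), not NX3 with two H.
(D) has an N-methylamino group (-NHCH3) but the nitrogen bears two carbons and only one H (H1), not H2.
So the answer is (B).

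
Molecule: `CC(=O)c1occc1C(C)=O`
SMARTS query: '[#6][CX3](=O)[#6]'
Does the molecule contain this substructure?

Yes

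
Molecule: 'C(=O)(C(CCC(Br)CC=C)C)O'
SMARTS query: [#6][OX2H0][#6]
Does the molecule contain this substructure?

No

The pattern [#6][OX2H0][#6] describes an aliphatic oxygen bridging two carbons with no H on the oxygen — an ether.
The closest candidate here is a carboxylic acid group (-C(=O)OH), but the -OH oxygen has H1; the =O is OX1, not OX2. No other fragment satisfies the full query, so there is no match.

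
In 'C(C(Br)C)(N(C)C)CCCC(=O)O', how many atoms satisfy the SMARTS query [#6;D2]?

The query [#6;D2] means: any carbon bonded to exactly two heavy atoms.
Check the 13 heavy atoms by environment: 3× C (D1) → no; 3× C (D3) → no; 3× C (D2) → match; 1× N (D3) → no; 1× Br (D1) → no; 2× O (D1) → no.
That gives 3 matching atoms.

3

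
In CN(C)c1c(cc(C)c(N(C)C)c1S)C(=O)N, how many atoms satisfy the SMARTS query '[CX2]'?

The query [CX2] means: C with X2: aliphatic carbon with exactly 2 total connections.
Check the 17 heavy atoms by environment: 6× c (aromatic, X3) → no; 3× N (X3) → no; 5× C (X4) → no; 1× C (X3) → no; 1× O (X1) → no; 1× S (X2) → no.
No environment satisfies the query, so 0 matching atoms.

0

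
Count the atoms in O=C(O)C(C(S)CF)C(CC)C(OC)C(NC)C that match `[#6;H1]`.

Check the 18 heavy atoms by environment: 2× C (H2) → no; 5× C (H1) → match; 4× C (H3) → no; 1× N (H1) → no; 1× C (H0) → no; 2× O (H0) → no; 1× O (H1) → no; 1× F (H0) → no; 1× S (H1) → no.
That gives 5 matching atoms.

5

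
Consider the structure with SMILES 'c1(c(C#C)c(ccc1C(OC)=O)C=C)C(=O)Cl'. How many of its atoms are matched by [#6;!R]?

Check the 17 heavy atoms by environment: 6× c (aromatic, in 6-ring) → no; 7× C (acyclic) → match; 3× O (acyclic) → no; 1× Cl (acyclic) → no.
That gives 7 matching atoms.

7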